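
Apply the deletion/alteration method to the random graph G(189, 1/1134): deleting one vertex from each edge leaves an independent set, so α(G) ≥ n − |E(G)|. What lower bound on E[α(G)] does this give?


E[|E(G)|] = C(189, 2)·p = 17766 · (1/1134) = 47/3.
E[α(G)] ≥ n − E[|E(G)|] = 189 − 47/3 = 520/3.
Numerically: ≈ 173.33333.
(This is only a lower bound; the true E[α(G)] may be larger.)

E[α(G)] ≥ 520/3 ≈ 173.33333.


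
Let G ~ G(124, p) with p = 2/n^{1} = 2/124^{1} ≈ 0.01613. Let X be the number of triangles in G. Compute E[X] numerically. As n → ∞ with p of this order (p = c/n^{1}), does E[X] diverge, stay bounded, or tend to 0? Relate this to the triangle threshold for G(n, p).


Number of potential triangles: C(124, 3) = 310124.
Each occurs with probability p³ ≈ (0.01613)³ ≈ 4.195898e-06.
By linearity: E[X] = C(124, 3)·p³ ≈ 310124 · 4.195898e-06 ≈ 1.3012.
Here α = 1, so p = 2/n is exactly at the triangle threshold p ~ 1/n. Asymptotically E[X] → c³/6 = 2³/6 = 4/3 ≈ 1.3333, a bounded constant. In this regime the triangle count is asymptotically Poisson(c³/6).

E[X] ≈ 1.3012; in regime p = Θ(1/n^{1}) E[X] stays bounded (at the triangle threshold p ~ 1/n).


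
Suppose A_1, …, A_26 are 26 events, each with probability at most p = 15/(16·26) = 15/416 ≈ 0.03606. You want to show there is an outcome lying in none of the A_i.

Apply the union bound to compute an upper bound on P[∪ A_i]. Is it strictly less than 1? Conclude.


Union bound: P[∪_{i=1}^{26} A_i] ≤ Σ_i P[A_i] ≤ 26·p = 26·(15/416) = 15/16.
Numerically: 15/16 ≈ 0.93750.
Is 15/16 < 1? YES.
Since P[∪ A_i] ≤ 15/16 < 1, the complement has P[∩ A_i^c] ≥ 1 − 15/16 = 1/16 > 0, so some outcome avoids every A_i.

26·p = 15/16 ≈ 0.93750; existence CERTIFIED by the union bound.


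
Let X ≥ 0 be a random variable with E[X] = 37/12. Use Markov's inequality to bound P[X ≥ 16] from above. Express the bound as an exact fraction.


μ = E[X] = 37/12, a = 16.
Markov: P[X ≥ 16] ≤ μ/a = (37/12)/16 = 37/192.
Numerically: ≈ 0.192708.
(Since a = 16 > μ = 3.083333, the bound 37/192 is < 1 and informative.)

P[X ≥ 16] ≤ 37/192 ≈ 0.192708.


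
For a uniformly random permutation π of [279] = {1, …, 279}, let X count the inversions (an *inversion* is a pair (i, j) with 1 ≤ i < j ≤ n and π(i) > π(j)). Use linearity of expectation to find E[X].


Write X = Σ X_I over the C(279, 2) = 38781 pairs i < j, with X_I the indicator of one inversion.
There are 38781 indicators.
For each fixed pair i < j, the values π(i) and π(j) are two distinct elements of {1, …, 279} in uniformly random order; by symmetry P[π(i) > π(j)] = 1/2.
By linearity: E[X] = 38781 · (1/2) = C(279, 2) · (1/2) = 38781/2 = 38781/2 ≈ 19390.5000.

E[X] = 38781/2 = 19390.5000.


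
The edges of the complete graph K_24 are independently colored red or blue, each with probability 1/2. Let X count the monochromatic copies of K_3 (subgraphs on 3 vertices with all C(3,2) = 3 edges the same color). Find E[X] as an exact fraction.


Let X = Σ_S X_S over the C(24, 3) = 2024 subsets S of size 3, where X_S = 1 if the K_3 on S is monochromatic.
For a fixed S, the K_3 on S has C(3, 2) = 3 edges. P[all 3 edges red] = (1/2)^3, and likewise for blue, so P[monochromatic] = 2·(1/2)^3 = 2^{1 − 3} = 1/4.
By linearity: E[X] = C(24, 3) · 2^{1 − 3} = 2024 · 1/4 = 506.
Numerically: E[X] ≈ 506.000.

E[X] = C(24,3)·2^(1−C(3,2)) = 506 ≈ 506.000.


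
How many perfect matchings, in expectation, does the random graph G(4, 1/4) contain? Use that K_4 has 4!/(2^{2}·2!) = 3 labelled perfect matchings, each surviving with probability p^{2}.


K_4 has 4!/(2^{2}·2!) = 3 labelled perfect matchings.
For each such perfect matching H, let X_H = 1 if all 2 edges of H are present in G. Then P[X_H = 1] = p^{2} = (1/4)^{2} = 1/16.
Summing the indicators: E[X] = Σ_H E[X_H] = 3 · p^{2} = 3 · 1/16 = 3/16.
Numerically: E[X] ≈ 0.188.

E[X] = 3 · (1/4)^{2} = 3/16 ≈ 0.188.


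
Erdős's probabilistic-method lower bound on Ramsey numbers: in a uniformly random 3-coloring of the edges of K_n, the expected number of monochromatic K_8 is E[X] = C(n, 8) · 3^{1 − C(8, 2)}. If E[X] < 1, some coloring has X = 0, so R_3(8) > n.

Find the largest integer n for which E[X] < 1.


We need C(n, 8) · 3^{1 − 28} < 1, i.e. C(n, 8) < 3^{28 − 1} = 7625597484987.
Check values of n near the boundary:
  n = 151: C(151, 8) = 5551321138650; 5551321138650 < 7625597484987? YES
  n = 152: C(152, 8) = 5859727868575; 5859727868575 < 7625597484987? YES
  n = 153: C(153, 8) = 6183023199255; 6183023199255 < 7625597484987? YES
  n = 154: C(154, 8) = 6521818990995; 6521818990995 < 7625597484987? YES
  n = 155: C(155, 8) = 6876747915675; 6876747915675 < 7625597484987? YES
  n = 156: C(156, 8) = 7248464019225; 7248464019225 < 7625597484987? YES
  n = 157: C(157, 8) = 7637643295425; 7637643295425 < 7625597484987? NO
  n = 158: C(158, 8) = 8044984271181; 8044984271181 < 7625597484987? NO
  n = 159: C(159, 8) = 8471208603429; 8471208603429 < 7625597484987? NO
The largest n with C(n, 8) < 7625597484987 is n = 156 (where E[X] = 805384891025/847288609443 ≈ 0.9505). Hence R_3(8) > 156, i.e. R_3(8) ≥ 157.

Largest n = 156; hence R_3(8) > 156.


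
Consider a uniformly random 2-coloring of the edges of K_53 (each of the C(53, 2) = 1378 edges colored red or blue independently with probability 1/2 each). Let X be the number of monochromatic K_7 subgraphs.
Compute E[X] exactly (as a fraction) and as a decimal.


Let X = Σ_S X_S over the C(53, 7) = 154143080 subsets S of size 7, where X_S = 1 if the K_7 on S is monochromatic.
For a fixed S, the K_7 on S has C(7, 2) = 21 edges. P[all 21 edges red] = (1/2)^21, and likewise for blue, so P[monochromatic] = 2·(1/2)^21 = 2^{1 − 21} = 1/1048576.
Summing: E[X] = C(53, 7) · 2^{1 − 21} = 154143080 · 1/1048576 = 19267885/131072.
Numerically: E[X] ≈ 147.00230.

E[X] = C(53,7)·2^(1−C(7,2)) = 19267885/131072 ≈ 147.00230.


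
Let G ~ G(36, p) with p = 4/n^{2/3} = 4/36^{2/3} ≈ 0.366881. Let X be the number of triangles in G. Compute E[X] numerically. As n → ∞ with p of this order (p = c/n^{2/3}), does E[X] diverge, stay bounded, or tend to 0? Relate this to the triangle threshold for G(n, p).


Number of potential triangles: C(36, 3) = 7140.
Each occurs with probability p³ ≈ (0.366881)³ ≈ 4.93827160e-02.
By linearity: E[X] = C(36, 3)·p³ ≈ 7140 · 4.93827160e-02 ≈ 352.592593.
Since α = 2/3 < 1, p = c/n^{2/3} ≫ 1/n is above the triangle threshold p ~ 1/n. Asymptotically E[X] ~ (c³/6)·n^{3(1−α)} = (4³/6)·n^{1} → ∞; triangles are abundant w.h.p.

E[X] ≈ 352.592593; in regime p = Θ(1/n^{2/3}) E[X] diverges (above the triangle threshold p ~ 1/n).


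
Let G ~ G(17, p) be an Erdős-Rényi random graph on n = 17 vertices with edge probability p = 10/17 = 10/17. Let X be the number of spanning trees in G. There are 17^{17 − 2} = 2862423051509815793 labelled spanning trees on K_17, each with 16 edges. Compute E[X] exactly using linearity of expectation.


K_17 has 17^{17 − 2} = 2862423051509815793 labelled spanning trees.
For each such spanning tree H, let X_H = 1 if all 16 edges of H are present in G. Then P[X_H = 1] = p^{16} = (10/17)^{16} = 10000000000000000/48661191875666868481.
By linearity of expectation: E[X] = Σ_H E[X_H] = 2862423051509815793 · p^{16} = 2862423051509815793 · 10000000000000000/48661191875666868481 = 10000000000000000/17.
Numerically: E[X] ≈ 5.8824e+14.

E[X] = 2862423051509815793 · (10/17)^{16} = 10000000000000000/17 ≈ 5.8824e+14.


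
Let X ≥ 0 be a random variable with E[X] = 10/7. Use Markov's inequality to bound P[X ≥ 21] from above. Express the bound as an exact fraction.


μ = E[X] = 10/7, a = 21.
Markov: P[X ≥ 21] ≤ μ/a = (10/7)/21 = 10/147.
Numerically: ≈ 0.068027.
(Since a = 21 > μ = 1.428571, the bound 10/147 is < 1 and informative.)

P[X ≥ 21] ≤ 10/147 ≈ 0.068027.


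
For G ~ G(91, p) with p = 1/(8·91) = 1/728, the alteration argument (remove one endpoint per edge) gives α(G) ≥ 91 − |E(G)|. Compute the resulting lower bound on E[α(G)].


E[|E(G)|] = C(91, 2)·p = 4095 · (1/728) = 45/8.
E[α(G)] ≥ n − E[|E(G)|] = 91 − 45/8 = 683/8.
Numerically: ≈ 85.3750.
(This is only a lower bound; the true E[α(G)] may be larger.)

E[α(G)] ≥ 683/8 ≈ 85.3750.


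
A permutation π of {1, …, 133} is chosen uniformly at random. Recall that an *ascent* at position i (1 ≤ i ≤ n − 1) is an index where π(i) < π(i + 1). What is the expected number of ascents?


Write X = Σ X_I over i = 1, …, 132, with X_I the indicator of one ascent.
There are 132 indicators.
For each fixed i, the pair (π(i), π(i+1)) is a uniformly random ordered pair of distinct values from {1, …, 133}; by symmetry P[π(i) < π(i+1)] = 1/2.
By linearity: E[X] = 132 · (1/2) = (133 − 1) · (1/2) = 66 ≈ 66.00000.

E[X] = 66 = 66.00000.


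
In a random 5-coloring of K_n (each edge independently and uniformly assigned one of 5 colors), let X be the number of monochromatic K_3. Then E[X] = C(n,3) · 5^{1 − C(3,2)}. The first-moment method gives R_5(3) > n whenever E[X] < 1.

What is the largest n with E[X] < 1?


We need C(n, 3) · 5^{1 − 3} < 1, i.e. C(n, 3) < 5^{3 − 1} = 25.
Check values of n near the boundary:
  n = 3: C(3, 3) = 1; 1 < 25? YES
  n = 4: C(4, 3) = 4; 4 < 25? YES
  n = 5: C(5, 3) = 10; 10 < 25? YES
  n = 6: C(6, 3) = 20; 20 < 25? YES
  n = 7: C(7, 3) = 35; 35 < 25? NO
The largest n with C(n, 3) < 25 is n = 6 (where E[X] = 4/5 ≈ 0.800000). Hence R_5(3) > 6, i.e. R_5(3) ≥ 7.

Largest n = 6; hence R_5(3) > 6.


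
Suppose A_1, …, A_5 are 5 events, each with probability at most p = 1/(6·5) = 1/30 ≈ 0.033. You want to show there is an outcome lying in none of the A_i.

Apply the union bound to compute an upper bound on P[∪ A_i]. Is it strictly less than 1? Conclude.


Union bound: P[∪_{i=1}^{5} A_i] ≤ Σ_i P[A_i] ≤ 5·p = 5·(1/30) = 1/6.
Numerically: 1/6 ≈ 0.167.
Is 1/6 < 1? YES.
Since P[∪ A_i] ≤ 1/6 < 1, the complement has P[∩ A_i^c] ≥ 1 − 1/6 = 5/6 > 0, so some outcome avoids every A_i.

5·p = 1/6 ≈ 0.167; existence CERTIFIED by the union bound.


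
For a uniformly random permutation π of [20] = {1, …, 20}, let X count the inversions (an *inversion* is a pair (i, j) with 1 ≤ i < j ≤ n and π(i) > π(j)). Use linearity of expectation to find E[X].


Write X = Σ X_I over the C(20, 2) = 190 pairs i < j, with X_I the indicator of one inversion.
There are 190 indicators.
For each fixed pair i < j, the values π(i) and π(j) are two distinct elements of {1, …, 20} in uniformly random order; by symmetry P[π(i) > π(j)] = 1/2.
By linearity: E[X] = 190 · (1/2) = C(20, 2) · (1/2) = 190/2 = 95 ≈ 95.00000.

E[X] = 95 = 95.00000.


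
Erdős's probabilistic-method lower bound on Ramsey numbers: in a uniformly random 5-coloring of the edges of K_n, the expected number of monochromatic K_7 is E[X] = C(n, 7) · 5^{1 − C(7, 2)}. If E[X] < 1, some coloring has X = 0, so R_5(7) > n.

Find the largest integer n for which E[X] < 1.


We need C(n, 7) · 5^{1 − 21} < 1, i.e. C(n, 7) < 5^{21 − 1} = 95367431640625.
Check values of n near the boundary:
  n = 332: C(332, 7) = 82772214646616; 82772214646616 < 95367431640625? YES
  n = 333: C(333, 7) = 84549532139028; 84549532139028 < 95367431640625? YES
  n = 334: C(334, 7) = 86359460961576; 86359460961576 < 95367431640625? YES
  n = 335: C(335, 7) = 88202498238195; 88202498238195 < 95367431640625? YES
  n = 336: C(336, 7) = 90079147136880; 90079147136880 < 95367431640625? YES
  n = 337: C(337, 7) = 91989916924632; 91989916924632 < 95367431640625? YES
  n = 338: C(338, 7) = 93935323022736; 93935323022736 < 95367431640625? YES
  n = 339: C(339, 7) = 95915887062372; 95915887062372 < 95367431640625? NO
The largest n with C(n, 7) < 95367431640625 is n = 338 (where E[X] = 93935323022736/95367431640625 ≈ 0.98498). Hence R_5(7) > 338, i.e. R_5(7) ≥ 339.

Largest n = 338; hence R_5(7) > 338.


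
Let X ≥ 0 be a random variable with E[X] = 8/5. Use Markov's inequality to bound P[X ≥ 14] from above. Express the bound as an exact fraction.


μ = E[X] = 8/5, a = 14.
Markov: P[X ≥ 14] ≤ μ/a = (8/5)/14 = 4/35.
Numerically: ≈ 0.1143.
(Since a = 14 > μ = 1.6000, the bound 4/35 is < 1 and informative.)

P[X ≥ 14] ≤ 4/35 ≈ 0.1143.


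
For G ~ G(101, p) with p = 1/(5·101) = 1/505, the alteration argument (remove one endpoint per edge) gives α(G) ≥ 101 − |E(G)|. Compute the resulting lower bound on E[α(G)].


E[|E(G)|] = C(101, 2)·p = 5050 · (1/505) = 10.
E[α(G)] ≥ n − E[|E(G)|] = 101 − 10 = 91.
Numerically: ≈ 91.000.
(This is only a lower bound; the true E[α(G)] may be larger.)

E[α(G)] ≥ 91 ≈ 91.000.


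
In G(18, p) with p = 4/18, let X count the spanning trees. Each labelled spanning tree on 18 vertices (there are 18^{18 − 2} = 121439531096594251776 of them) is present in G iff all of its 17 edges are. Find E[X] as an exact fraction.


K_18 has 18^{18 − 2} = 121439531096594251776 labelled spanning trees.
For each such spanning tree H, let X_H = 1 if all 17 edges of H are present in G. Then P[X_H = 1] = p^{17} = (2/9)^{17} = 131072/16677181699666569.
By linearity of expectation: E[X] = Σ_H E[X_H] = 121439531096594251776 · p^{17} = 121439531096594251776 · 131072/16677181699666569 = 8589934592/9.
Numerically: E[X] ≈ 9.54e+08.

E[X] = 121439531096594251776 · (2/9)^{17} = 8589934592/9 ≈ 9.54e+08.


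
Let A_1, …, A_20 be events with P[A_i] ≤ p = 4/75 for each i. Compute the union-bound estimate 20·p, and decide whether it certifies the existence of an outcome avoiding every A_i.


Union bound: P[∪_{i=1}^{20} A_i] ≤ Σ_i P[A_i] ≤ 20·p = 20·(4/75) = 16/15.
Numerically: 16/15 ≈ 1.067.
Is 16/15 < 1? NO.
Since the bound 16/15 is ≥ 1, the union bound is uninformative here; it does NOT by itself certify existence.

20·p = 16/15 ≈ 1.067; existence NOT certified by the union bound.


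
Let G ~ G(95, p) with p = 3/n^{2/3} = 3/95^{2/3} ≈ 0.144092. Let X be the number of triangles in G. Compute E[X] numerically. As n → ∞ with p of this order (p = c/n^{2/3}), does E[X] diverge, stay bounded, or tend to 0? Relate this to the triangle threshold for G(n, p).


Number of potential triangles: C(95, 3) = 138415.
Each occurs with probability p³ ≈ (0.144092)³ ≈ 2.99168975e-03.
By linearity: E[X] = C(95, 3)·p³ ≈ 138415 · 2.99168975e-03 ≈ 414.094737.
Since α = 2/3 < 1, p = c/n^{2/3} ≫ 1/n is above the triangle threshold p ~ 1/n. Asymptotically E[X] ~ (c³/6)·n^{3(1−α)} = (3³/6)·n^{1} → ∞; triangles are abundant w.h.p.

E[X] ≈ 414.094737; in regime p = Θ(1/n^{2/3}) E[X] diverges (above the triangle threshold p ~ 1/n).


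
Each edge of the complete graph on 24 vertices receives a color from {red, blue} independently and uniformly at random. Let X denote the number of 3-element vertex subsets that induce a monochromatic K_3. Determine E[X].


Let X = Σ_S X_S over the C(24, 3) = 2024 subsets S of size 3, where X_S = 1 if the K_3 on S is monochromatic.
For a fixed S, the K_3 on S has C(3, 2) = 3 edges. P[all 3 edges red] = (1/2)^3, and likewise for blue, so P[monochromatic] = 2·(1/2)^3 = 2^{1 − 3} = 1/4.
By linearity: E[X] = C(24, 3) · 2^{1 − 3} = 2024 · 1/4 = 506.
Numerically: E[X] ≈ 506.000000.

E[X] = C(24,3)·2^(1−C(3,2)) = 506 ≈ 506.000000.


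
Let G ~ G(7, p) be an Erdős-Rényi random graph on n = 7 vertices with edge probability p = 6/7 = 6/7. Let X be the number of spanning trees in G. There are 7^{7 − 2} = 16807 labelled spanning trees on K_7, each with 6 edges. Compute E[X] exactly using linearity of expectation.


K_7 has 7^{7 − 2} = 16807 labelled spanning trees.
For each such spanning tree H, let X_H = 1 if all 6 edges of H are present in G. Then P[X_H = 1] = p^{6} = (6/7)^{6} = 46656/117649.
Summing the indicators: E[X] = Σ_H E[X_H] = 16807 · p^{6} = 16807 · 46656/117649 = 46656/7.
Numerically: E[X] ≈ 6665.1.

E[X] = 16807 · (6/7)^{6} = 46656/7 ≈ 6665.1.


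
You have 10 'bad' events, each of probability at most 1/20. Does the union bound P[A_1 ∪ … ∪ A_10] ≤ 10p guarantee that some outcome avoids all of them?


Union bound: P[∪_{i=1}^{10} A_i] ≤ Σ_i P[A_i] ≤ 10·p = 10·(1/20) = 1/2.
Numerically: 1/2 ≈ 0.5000000.
Is 1/2 < 1? YES.
Since P[∪ A_i] ≤ 1/2 < 1, the complement has P[∩ A_i^c] ≥ 1 − 1/2 = 1/2 > 0, so some outcome avoids every A_i.

10·p = 1/2 ≈ 0.5000000; existence CERTIFIED by the union bound.


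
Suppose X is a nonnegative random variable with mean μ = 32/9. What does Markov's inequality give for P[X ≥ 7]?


μ = E[X] = 32/9, a = 7.
Markov: P[X ≥ 7] ≤ μ/a = (32/9)/7 = 32/63.
Numerically: ≈ 0.50794.
(Since a = 7 > μ = 3.55556, the bound 32/63 is < 1 and informative.)

P[X ≥ 7] ≤ 32/63 ≈ 0.50794.


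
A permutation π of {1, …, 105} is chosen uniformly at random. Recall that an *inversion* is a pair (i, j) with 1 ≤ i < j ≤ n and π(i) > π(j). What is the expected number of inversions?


Write X = Σ X_I over the C(105, 2) = 5460 pairs i < j, with X_I the indicator of one inversion.
There are 5460 indicators.
For each fixed pair i < j, the values π(i) and π(j) are two distinct elements of {1, …, 105} in uniformly random order; by symmetry P[π(i) > π(j)] = 1/2.
By linearity: E[X] = 5460 · (1/2) = C(105, 2) · (1/2) = 5460/2 = 2730 ≈ 2730.0000.

E[X] = 2730 = 2730.0000.


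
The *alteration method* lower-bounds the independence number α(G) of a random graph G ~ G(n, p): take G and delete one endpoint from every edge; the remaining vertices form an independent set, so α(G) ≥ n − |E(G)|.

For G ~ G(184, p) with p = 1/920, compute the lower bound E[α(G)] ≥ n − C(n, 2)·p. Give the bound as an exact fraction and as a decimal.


E[|E(G)|] = C(184, 2)·p = 16836 · (1/920) = 183/10.
E[α(G)] ≥ n − E[|E(G)|] = 184 − 183/10 = 1657/10.
Numerically: ≈ 165.700.
(This is only a lower bound; the true E[α(G)] may be larger.)

E[α(G)] ≥ 1657/10 ≈ 165.700.


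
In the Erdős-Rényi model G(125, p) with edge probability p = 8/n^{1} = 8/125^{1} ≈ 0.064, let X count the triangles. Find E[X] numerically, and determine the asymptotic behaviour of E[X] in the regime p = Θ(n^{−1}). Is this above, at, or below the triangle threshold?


Number of potential triangles: C(125, 3) = 317750.
Each occurs with probability p³ ≈ (0.064)³ ≈ 2.62144e-04.
By linearity: E[X] = C(125, 3)·p³ ≈ 317750 · 2.62144e-04 ≈ 83.296.
Here α = 1, so p = 8/n is exactly at the triangle threshold p ~ 1/n. Asymptotically E[X] → c³/6 = 8³/6 = 256/3 ≈ 85.333, a bounded constant. In this regime the triangle count is asymptotically Poisson(c³/6).

E[X] ≈ 83.296; in regime p = Θ(1/n^{1}) E[X] stays bounded (at the triangle threshold p ~ 1/n).


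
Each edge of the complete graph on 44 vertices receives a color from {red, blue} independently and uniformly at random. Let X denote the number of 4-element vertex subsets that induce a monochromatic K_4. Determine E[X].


Let X = Σ_S X_S over the C(44, 4) = 135751 subsets S of size 4, where X_S = 1 if the K_4 on S is monochromatic.
For a fixed S, the K_4 on S has C(4, 2) = 6 edges. P[all 6 edges red] = (1/2)^6, and likewise for blue, so P[monochromatic] = 2·(1/2)^6 = 2^{1 − 6} = 1/32.
Summing: E[X] = C(44, 4) · 2^{1 − 6} = 135751 · 1/32 = 135751/32.
Numerically: E[X] ≈ 4242.21875.

E[X] = C(44,4)·2^(1−C(4,2)) = 135751/32 ≈ 4242.21875.


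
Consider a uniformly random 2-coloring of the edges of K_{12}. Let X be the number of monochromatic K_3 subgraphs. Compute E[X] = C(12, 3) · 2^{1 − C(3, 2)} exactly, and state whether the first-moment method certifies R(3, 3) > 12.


E[X] = C(12, 3) · 2^{1 − 3} = 220 · 2^{−2} = 220/4.
As a reduced fraction: E[X] = 55 ≈ 55.0000.
Is E[X] < 1? NO.
Since E[X] ≥ 1, the first-moment bound is inconclusive at n = 12; it does NOT by itself certify R(3, 3) > 12.

E[X] = 55 ≈ 55.0000; E[X] ≥ 1; first-moment method inconclusive here.


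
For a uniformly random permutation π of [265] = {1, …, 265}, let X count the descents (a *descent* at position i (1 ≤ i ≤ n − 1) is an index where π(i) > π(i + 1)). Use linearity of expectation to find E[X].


Write X = Σ X_I over i = 1, …, 264, with X_I the indicator of one descent.
There are 264 indicators.
For each fixed i, the pair (π(i), π(i+1)) is a uniformly random ordered pair of distinct values from {1, …, 265}; by symmetry P[π(i) > π(i+1)] = 1/2.
By linearity: E[X] = 264 · (1/2) = (265 − 1) · (1/2) = 132 ≈ 132.000000.

E[X] = 132 = 132.000000.


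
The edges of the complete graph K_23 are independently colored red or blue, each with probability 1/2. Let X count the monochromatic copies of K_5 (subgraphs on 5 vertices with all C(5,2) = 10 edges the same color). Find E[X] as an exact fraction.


Let X = Σ_S X_S over the C(23, 5) = 33649 subsets S of size 5, where X_S = 1 if the K_5 on S is monochromatic.
For a fixed S, the K_5 on S has C(5, 2) = 10 edges. P[all 10 edges red] = (1/2)^10, and likewise for blue, so P[monochromatic] = 2·(1/2)^10 = 2^{1 − 10} = 1/512.
By linearity: E[X] = C(23, 5) · 2^{1 − 10} = 33649 · 1/512 = 33649/512.
Numerically: E[X] ≈ 65.7207.

E[X] = C(23,5)·2^(1−C(5,2)) = 33649/512 ≈ 65.7207.


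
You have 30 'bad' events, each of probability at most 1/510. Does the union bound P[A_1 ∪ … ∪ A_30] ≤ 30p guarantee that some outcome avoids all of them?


Union bound: P[∪_{i=1}^{30} A_i] ≤ Σ_i P[A_i] ≤ 30·p = 30·(1/510) = 1/17.
Numerically: 1/17 ≈ 0.0588235.
Is 1/17 < 1? YES.
Since P[∪ A_i] ≤ 1/17 < 1, the complement has P[∩ A_i^c] ≥ 1 − 1/17 = 16/17 > 0, so some outcome avoids every A_i.

30·p = 1/17 ≈ 0.0588235; existence CERTIFIED by the union bound.


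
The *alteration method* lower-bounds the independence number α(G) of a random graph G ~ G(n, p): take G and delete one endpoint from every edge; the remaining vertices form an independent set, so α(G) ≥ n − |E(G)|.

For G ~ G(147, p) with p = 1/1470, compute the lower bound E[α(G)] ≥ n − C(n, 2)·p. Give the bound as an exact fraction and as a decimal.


E[|E(G)|] = C(147, 2)·p = 10731 · (1/1470) = 73/10.
E[α(G)] ≥ n − E[|E(G)|] = 147 − 73/10 = 1397/10.
Numerically: ≈ 139.7000.
(This is only a lower bound; the true E[α(G)] may be larger.)

E[α(G)] ≥ 1397/10 ≈ 139.7000.


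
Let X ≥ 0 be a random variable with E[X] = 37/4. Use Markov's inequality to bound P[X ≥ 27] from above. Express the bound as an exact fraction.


μ = E[X] = 37/4, a = 27.
Markov: P[X ≥ 27] ≤ μ/a = (37/4)/27 = 37/108.
Numerically: ≈ 0.34259.
(Since a = 27 > μ = 9.25000, the bound 37/108 is < 1 and informative.)

P[X ≥ 27] ≤ 37/108 ≈ 0.34259.


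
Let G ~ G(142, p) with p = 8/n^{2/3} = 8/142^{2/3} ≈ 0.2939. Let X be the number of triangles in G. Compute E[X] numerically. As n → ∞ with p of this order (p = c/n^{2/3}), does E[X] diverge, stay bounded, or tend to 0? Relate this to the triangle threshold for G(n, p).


Number of potential triangles: C(142, 3) = 467180.
Each occurs with probability p³ ≈ (0.2939)³ ≈ 2.539179e-02.
By linearity: E[X] = C(142, 3)·p³ ≈ 467180 · 2.539179e-02 ≈ 11862.5352.
Since α = 2/3 < 1, p = c/n^{2/3} ≫ 1/n is above the triangle threshold p ~ 1/n. Asymptotically E[X] ~ (c³/6)·n^{3(1−α)} = (8³/6)·n^{1} → ∞; triangles are abundant w.h.p.

E[X] ≈ 11862.5352; in regime p = Θ(1/n^{2/3}) E[X] diverges (above the triangle threshold p ~ 1/n).


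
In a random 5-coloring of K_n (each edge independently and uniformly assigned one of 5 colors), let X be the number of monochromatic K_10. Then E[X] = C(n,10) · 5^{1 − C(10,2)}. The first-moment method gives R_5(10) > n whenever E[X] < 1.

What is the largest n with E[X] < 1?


We need C(n, 10) · 5^{1 − 45} < 1, i.e. C(n, 10) < 5^{45 − 1} = 5684341886080801486968994140625.
Check values of n near the boundary:
  n = 5388: C(5388, 10) = 5634865093375880654852250419586; 5634865093375880654852250419586 < 5684341886080801486968994140625? YES
  n = 5389: C(5389, 10) = 5645340767466558997768874792926; 5645340767466558997768874792926 < 5684341886080801486968994140625? YES
  n = 5390: C(5390, 10) = 5655833965919099070255434039753; 5655833965919099070255434039753 < 5684341886080801486968994140625? YES
  n = 5391: C(5391, 10) = 5666344714787188828795213697883; 5666344714787188828795213697883 < 5684341886080801486968994140625? YES
  n = 5392: C(5392, 10) = 5676873040158402483252283957448; 5676873040158402483252283957448 < 5684341886080801486968994140625? YES
  n = 5393: C(5393, 10) = 5687418968154238267170642278008; 5687418968154238267170642278008 < 5684341886080801486968994140625? NO
  n = 5394: C(5394, 10) = 5697982524930156243149785372878; 5697982524930156243149785372878 < 5684341886080801486968994140625? NO
The largest n with C(n, 10) < 5684341886080801486968994140625 is n = 5392 (where E[X] = 5676873040158402483252283957448/5684341886080801486968994140625 ≈ 0.999). Hence R_5(10) > 5392, i.e. R_5(10) ≥ 5393.

Largest n = 5392; hence R_5(10) > 5392.


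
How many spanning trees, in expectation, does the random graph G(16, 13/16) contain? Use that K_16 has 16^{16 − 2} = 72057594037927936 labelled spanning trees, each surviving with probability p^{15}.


K_16 has 16^{16 − 2} = 72057594037927936 labelled spanning trees.
For each such spanning tree H, let X_H = 1 if all 15 edges of H are present in G. Then P[X_H = 1] = p^{15} = (13/16)^{15} = 51185893014090757/1152921504606846976.
By linearity: E[X] = Σ_H E[X_H] = 72057594037927936 · p^{15} = 72057594037927936 · 51185893014090757/1152921504606846976 = 51185893014090757/16.
Numerically: E[X] ≈ 3.19912e+15.

E[X] = 72057594037927936 · (13/16)^{15} = 51185893014090757/16 ≈ 3.19912e+15.


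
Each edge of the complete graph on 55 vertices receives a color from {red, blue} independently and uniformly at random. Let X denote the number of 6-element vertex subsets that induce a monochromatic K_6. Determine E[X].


Let X = Σ_S X_S over the C(55, 6) = 28989675 subsets S of size 6, where X_S = 1 if the K_6 on S is monochromatic.
For a fixed S, the K_6 on S has C(6, 2) = 15 edges. P[all 15 edges red] = (1/2)^15, and likewise for blue, so P[monochromatic] = 2·(1/2)^15 = 2^{1 − 15} = 1/16384.
By linearity: E[X] = C(55, 6) · 2^{1 − 15} = 28989675 · 1/16384 = 28989675/16384.
Numerically: E[X] ≈ 1769.389343.

E[X] = C(55,6)·2^(1−C(6,2)) = 28989675/16384 ≈ 1769.389343.


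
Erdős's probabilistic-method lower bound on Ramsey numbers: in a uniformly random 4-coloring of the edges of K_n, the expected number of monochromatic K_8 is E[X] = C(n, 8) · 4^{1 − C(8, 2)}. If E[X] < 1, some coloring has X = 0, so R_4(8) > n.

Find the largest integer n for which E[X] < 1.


We need C(n, 8) · 4^{1 − 28} < 1, i.e. C(n, 8) < 4^{28 − 1} = 18014398509481984.
Check values of n near the boundary:
  n = 404: C(404, 8) = 16415071523485570; 16415071523485570 < 18014398509481984? YES
  n = 405: C(405, 8) = 16745853821188050; 16745853821188050 < 18014398509481984? YES
  n = 406: C(406, 8) = 17082453897995850; 17082453897995850 < 18014398509481984? YES
  n = 407: C(407, 8) = 17424959239309050; 17424959239309050 < 18014398509481984? YES
  n = 408: C(408, 8) = 17773458424095231; 17773458424095231 < 18014398509481984? YES
  n = 409: C(409, 8) = 18128041135797879; 18128041135797879 < 18014398509481984? NO
  n = 410: C(410, 8) = 18488798173326195; 18488798173326195 < 18014398509481984? NO
  n = 411: C(411, 8) = 18855821462126715; 18855821462126715 < 18014398509481984? NO
The largest n with C(n, 8) < 18014398509481984 is n = 408 (where E[X] = 17773458424095231/18014398509481984 ≈ 0.986625). Hence R_4(8) > 408, i.e. R_4(8) ≥ 409.

Largest n = 408; hence R_4(8) > 408.


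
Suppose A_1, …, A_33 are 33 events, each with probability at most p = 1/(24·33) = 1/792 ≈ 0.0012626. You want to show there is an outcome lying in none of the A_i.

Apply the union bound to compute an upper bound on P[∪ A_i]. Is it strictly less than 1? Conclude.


Union bound: P[∪_{i=1}^{33} A_i] ≤ Σ_i P[A_i] ≤ 33·p = 33·(1/792) = 1/24.
Numerically: 1/24 ≈ 0.0416667.
Is 1/24 < 1? YES.
Since P[∪ A_i] ≤ 1/24 < 1, the complement has P[∩ A_i^c] ≥ 1 − 1/24 = 23/24 > 0, so some outcome avoids every A_i.

33·p = 1/24 ≈ 0.0416667; existence CERTIFIED by the union bound.


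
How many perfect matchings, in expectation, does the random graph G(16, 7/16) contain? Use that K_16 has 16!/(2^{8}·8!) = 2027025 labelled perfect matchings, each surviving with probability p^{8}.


K_16 has 16!/(2^{8}·8!) = 2027025 labelled perfect matchings.
For each such perfect matching H, let X_H = 1 if all 8 edges of H are present in G. Then P[X_H = 1] = p^{8} = (7/16)^{8} = 5764801/4294967296.
By linearity of expectation: E[X] = Σ_H E[X_H] = 2027025 · p^{8} = 2027025 · 5764801/4294967296 = 11685395747025/4294967296.
Numerically: E[X] ≈ 2.72e+03.

E[X] = 2027025 · (7/16)^{8} = 11685395747025/4294967296 ≈ 2.72e+03.


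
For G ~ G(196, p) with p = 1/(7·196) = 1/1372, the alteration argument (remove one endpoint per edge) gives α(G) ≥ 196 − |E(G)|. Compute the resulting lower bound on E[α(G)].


E[|E(G)|] = C(196, 2)·p = 19110 · (1/1372) = 195/14.
E[α(G)] ≥ n − E[|E(G)|] = 196 − 195/14 = 2549/14.
Numerically: ≈ 182.07143.
(This is only a lower bound; the true E[α(G)] may be larger.)

E[α(G)] ≥ 2549/14 ≈ 182.07143.


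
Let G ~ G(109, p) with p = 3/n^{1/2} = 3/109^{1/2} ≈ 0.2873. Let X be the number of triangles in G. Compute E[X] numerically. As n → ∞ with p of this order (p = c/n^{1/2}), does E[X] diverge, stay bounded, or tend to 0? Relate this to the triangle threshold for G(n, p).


Number of potential triangles: C(109, 3) = 209934.
Each occurs with probability p³ ≈ (0.2873)³ ≈ 2.372597e-02.
By linearity: E[X] = C(109, 3)·p³ ≈ 209934 · 2.372597e-02 ≈ 4980.8882.
Since α = 1/2 < 1, p = c/n^{1/2} ≫ 1/n is above the triangle threshold p ~ 1/n. Asymptotically E[X] ~ (c³/6)·n^{3(1−α)} = (3³/6)·n^{1.5} → ∞; triangles are abundant w.h.p.

E[X] ≈ 4980.8882; in regime p = Θ(1/n^{1/2}) E[X] diverges (above the triangle threshold p ~ 1/n).


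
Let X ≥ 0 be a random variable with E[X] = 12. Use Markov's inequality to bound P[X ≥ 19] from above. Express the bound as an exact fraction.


μ = E[X] = 12, a = 19.
Markov: P[X ≥ 19] ≤ μ/a = (12)/19 = 12/19.
Numerically: ≈ 0.631579.
(Since a = 19 > μ = 12.000000, the bound 12/19 is < 1 and informative.)

P[X ≥ 19] ≤ 12/19 ≈ 0.631579.


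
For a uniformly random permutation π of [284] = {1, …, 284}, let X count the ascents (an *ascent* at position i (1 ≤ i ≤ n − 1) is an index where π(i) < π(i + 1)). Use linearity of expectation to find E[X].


Write X = Σ X_I over i = 1, …, 283, with X_I the indicator of one ascent.
There are 283 indicators.
For each fixed i, the pair (π(i), π(i+1)) is a uniformly random ordered pair of distinct values from {1, …, 284}; by symmetry P[π(i) < π(i+1)] = 1/2.
By linearity: E[X] = 283 · (1/2) = (284 − 1) · (1/2) = 283/2 ≈ 141.500000.

E[X] = 283/2 = 141.500000.


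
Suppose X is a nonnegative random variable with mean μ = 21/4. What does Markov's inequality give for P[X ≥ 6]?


μ = E[X] = 21/4, a = 6.
Markov: P[X ≥ 6] ≤ μ/a = (21/4)/6 = 7/8.
Numerically: ≈ 0.875000.
(Since a = 6 > μ = 5.250000, the bound 7/8 is < 1 and informative.)

P[X ≥ 6] ≤ 7/8 ≈ 0.875000.


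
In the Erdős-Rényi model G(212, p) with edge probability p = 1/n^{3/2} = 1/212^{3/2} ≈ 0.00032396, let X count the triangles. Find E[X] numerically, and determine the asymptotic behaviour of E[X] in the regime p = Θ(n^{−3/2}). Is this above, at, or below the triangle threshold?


Number of potential triangles: C(212, 3) = 1565620.
Each occurs with probability p³ ≈ (0.00032396)³ ≈ 3.4000760e-11.
By linearity: E[X] = C(212, 3)·p³ ≈ 1565620 · 3.4000760e-11 ≈ 0.00005.
Since α = 3/2 > 1, p = c/n^{3/2} = o(1/n) is below the triangle threshold p ~ 1/n. Asymptotically E[X] ~ (c³/6)·n^{3(1−α)} = (1³/6)·n^{-1.5} → 0, so by Markov's inequality G has no triangles w.h.p.

E[X] ≈ 0.00005; in regime p = Θ(1/n^{3/2}) E[X] tends to 0 (below the triangle threshold p ~ 1/n).


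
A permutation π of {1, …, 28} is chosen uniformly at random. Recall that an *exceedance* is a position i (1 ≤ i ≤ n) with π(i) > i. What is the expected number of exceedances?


Write X = Σ_{i=1}^{28} X_i, where X_i = 1_{π(i) > i}.
For each fixed i, π(i) is uniform over {1, …, 28} (marginal of a uniform permutation), so P[π(i) > i] = (n − i)/n. Summing: Σ_{i=1}^{28} (n − i)/n = (0 + 1 + … + 27)/28 = 28(28 − 1)/(2·28) = (28 − 1)/2.
Hence E[X] = Σ_{i=1}^{28} (28 − i)/28 = 27/2 ≈ 13.50000.

E[X] = 27/2 = 13.50000.


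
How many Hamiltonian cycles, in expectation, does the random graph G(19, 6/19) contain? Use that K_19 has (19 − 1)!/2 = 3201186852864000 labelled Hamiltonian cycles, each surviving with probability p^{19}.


K_19 has (19 − 1)!/2 = 3201186852864000 labelled Hamiltonian cycles.
For each such Hamiltonian cycle H, let X_H = 1 if all 19 edges of H are present in G. Then P[X_H = 1] = p^{19} = (6/19)^{19} = 609359740010496/1978419655660313589123979.
Summing the indicators: E[X] = Σ_H E[X_H] = 3201186852864000 · p^{19} = 3201186852864000 · 609359740010496/1978419655660313589123979 = 1950674388386224952567660544000/1978419655660313589123979.
Numerically: E[X] ≈ 985976.

E[X] = 3201186852864000 · (6/19)^{19} = 1950674388386224952567660544000/1978419655660313589123979 ≈ 985976.


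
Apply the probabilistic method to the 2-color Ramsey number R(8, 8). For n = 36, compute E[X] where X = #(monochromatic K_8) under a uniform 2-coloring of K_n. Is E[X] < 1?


E[X] = C(36, 8) · 2^{1 − 28} = 30260340 · 2^{−27} = 30260340/134217728.
As a reduced fraction: E[X] = 7565085/33554432 ≈ 0.2254571.
Is E[X] < 1? YES.
Since E[X] < 1, there exists a 2-coloring of K_{36} with no monochromatic K_8; hence R(8, 8) > 36.

E[X] = 7565085/33554432 ≈ 0.2254571; E[X] < 1, so R(8, 8) > 36.


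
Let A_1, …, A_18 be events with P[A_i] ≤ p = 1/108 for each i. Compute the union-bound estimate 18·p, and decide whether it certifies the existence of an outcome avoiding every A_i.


Union bound: P[∪_{i=1}^{18} A_i] ≤ Σ_i P[A_i] ≤ 18·p = 18·(1/108) = 1/6.
Numerically: 1/6 ≈ 0.1667.
Is 1/6 < 1? YES.
Since P[∪ A_i] ≤ 1/6 < 1, the complement has P[∩ A_i^c] ≥ 1 − 1/6 = 5/6 > 0, so some outcome avoids every A_i.

18·p = 1/6 ≈ 0.1667; existence CERTIFIED by the union bound.


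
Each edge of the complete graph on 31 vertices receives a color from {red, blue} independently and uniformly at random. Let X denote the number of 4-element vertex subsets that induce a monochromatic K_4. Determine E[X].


Let X = Σ_S X_S over the C(31, 4) = 31465 subsets S of size 4, where X_S = 1 if the K_4 on S is monochromatic.
For a fixed S, the K_4 on S has C(4, 2) = 6 edges. P[all 6 edges red] = (1/2)^6, and likewise for blue, so P[monochromatic] = 2·(1/2)^6 = 2^{1 − 6} = 1/32.
By linearity: E[X] = C(31, 4) · 2^{1 − 6} = 31465 · 1/32 = 31465/32.
Numerically: E[X] ≈ 983.281250.

E[X] = C(31,4)·2^(1−C(4,2)) = 31465/32 ≈ 983.281250.


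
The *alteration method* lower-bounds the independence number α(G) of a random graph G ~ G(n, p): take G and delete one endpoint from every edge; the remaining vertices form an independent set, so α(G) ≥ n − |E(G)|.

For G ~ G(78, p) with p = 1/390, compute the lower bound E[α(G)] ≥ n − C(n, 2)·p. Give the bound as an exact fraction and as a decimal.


E[|E(G)|] = C(78, 2)·p = 3003 · (1/390) = 77/10.
E[α(G)] ≥ n − E[|E(G)|] = 78 − 77/10 = 703/10.
Numerically: ≈ 70.300000.
(This is only a lower bound; the true E[α(G)] may be larger.)

E[α(G)] ≥ 703/10 ≈ 70.300000.


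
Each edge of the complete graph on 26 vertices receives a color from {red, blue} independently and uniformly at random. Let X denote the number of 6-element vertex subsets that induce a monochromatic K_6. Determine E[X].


Let X = Σ_S X_S over the C(26, 6) = 230230 subsets S of size 6, where X_S = 1 if the K_6 on S is monochromatic.
For a fixed S, the K_6 on S has C(6, 2) = 15 edges. P[all 15 edges red] = (1/2)^15, and likewise for blue, so P[monochromatic] = 2·(1/2)^15 = 2^{1 − 15} = 1/16384.
By linearity of expectation: E[X] = C(26, 6) · 2^{1 − 15} = 230230 · 1/16384 = 115115/8192.
Numerically: E[X] ≈ 14.052124.

E[X] = C(26,6)·2^(1−C(6,2)) = 115115/8192 ≈ 14.052124.


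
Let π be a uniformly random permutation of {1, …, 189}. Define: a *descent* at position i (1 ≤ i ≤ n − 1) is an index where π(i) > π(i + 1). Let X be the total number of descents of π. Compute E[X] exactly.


Write X = Σ X_I over i = 1, …, 188, with X_I the indicator of one descent.
There are 188 indicators.
For each fixed i, the pair (π(i), π(i+1)) is a uniformly random ordered pair of distinct values from {1, …, 189}; by symmetry P[π(i) > π(i+1)] = 1/2.
By linearity: E[X] = 188 · (1/2) = (189 − 1) · (1/2) = 94 ≈ 94.00000.

E[X] = 94 = 94.00000.


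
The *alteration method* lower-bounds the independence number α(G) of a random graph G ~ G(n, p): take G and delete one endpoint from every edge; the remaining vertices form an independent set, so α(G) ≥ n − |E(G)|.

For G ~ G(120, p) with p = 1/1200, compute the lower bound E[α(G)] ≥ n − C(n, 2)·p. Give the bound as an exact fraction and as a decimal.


E[|E(G)|] = C(120, 2)·p = 7140 · (1/1200) = 119/20.
E[α(G)] ≥ n − E[|E(G)|] = 120 − 119/20 = 2281/20.
Numerically: ≈ 114.050000.
(This is only a lower bound; the true E[α(G)] may be larger.)

E[α(G)] ≥ 2281/20 ≈ 114.050000.


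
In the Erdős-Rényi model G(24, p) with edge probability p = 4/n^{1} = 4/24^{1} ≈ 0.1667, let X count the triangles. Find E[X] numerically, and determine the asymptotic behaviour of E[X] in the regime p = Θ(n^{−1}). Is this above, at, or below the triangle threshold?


Number of potential triangles: C(24, 3) = 2024.
Each occurs with probability p³ ≈ (0.1667)³ ≈ 4.629630e-03.
By linearity: E[X] = C(24, 3)·p³ ≈ 2024 · 4.629630e-03 ≈ 9.3704.
Here α = 1, so p = 4/n is exactly at the triangle threshold p ~ 1/n. Asymptotically E[X] → c³/6 = 4³/6 = 32/3 ≈ 10.6667, a bounded constant. In this regime the triangle count is asymptotically Poisson(c³/6).

E[X] ≈ 9.3704; in regime p = Θ(1/n^{1}) E[X] stays bounded (at the triangle threshold p ~ 1/n).


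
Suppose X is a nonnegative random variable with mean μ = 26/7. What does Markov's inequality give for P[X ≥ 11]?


μ = E[X] = 26/7, a = 11.
Markov: P[X ≥ 11] ≤ μ/a = (26/7)/11 = 26/77.
Numerically: ≈ 0.337662.
(Since a = 11 > μ = 3.714286, the bound 26/77 is < 1 and informative.)

P[X ≥ 11] ≤ 26/77 ≈ 0.337662.


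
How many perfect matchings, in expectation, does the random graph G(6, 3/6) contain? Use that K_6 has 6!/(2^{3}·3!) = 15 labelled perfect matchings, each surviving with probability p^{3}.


K_6 has 6!/(2^{3}·3!) = 15 labelled perfect matchings.
For each such perfect matching H, let X_H = 1 if all 3 edges of H are present in G. Then P[X_H = 1] = p^{3} = (1/2)^{3} = 1/8.
By linearity of expectation: E[X] = Σ_H E[X_H] = 15 · p^{3} = 15 · 1/8 = 15/8.
Numerically: E[X] ≈ 1.875.

E[X] = 15 · (1/2)^{3} = 15/8 ≈ 1.875.


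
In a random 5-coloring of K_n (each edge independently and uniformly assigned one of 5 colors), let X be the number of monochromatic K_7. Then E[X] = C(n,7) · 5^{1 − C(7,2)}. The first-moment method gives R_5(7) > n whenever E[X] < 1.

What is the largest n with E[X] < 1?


We need C(n, 7) · 5^{1 − 21} < 1, i.e. C(n, 7) < 5^{21 − 1} = 95367431640625.
Check values of n near the boundary:
  n = 335: C(335, 7) = 88202498238195; 88202498238195 < 95367431640625? YES
  n = 336: C(336, 7) = 90079147136880; 90079147136880 < 95367431640625? YES
  n = 337: C(337, 7) = 91989916924632; 91989916924632 < 95367431640625? YES
  n = 338: C(338, 7) = 93935323022736; 93935323022736 < 95367431640625? YES
  n = 339: C(339, 7) = 95915887062372; 95915887062372 < 95367431640625? NO
The largest n with C(n, 7) < 95367431640625 is n = 338 (where E[X] = 93935323022736/95367431640625 ≈ 0.98498). Hence R_5(7) > 338, i.e. R_5(7) ≥ 339.

Largest n = 338; hence R_5(7) > 338.
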